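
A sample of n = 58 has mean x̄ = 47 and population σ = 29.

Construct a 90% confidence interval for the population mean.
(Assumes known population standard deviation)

Answer: (40.7360, 53.2640)

Derivation:
Confidence level: 90%, α = 0.1
z_0.05 = 1.645
SE = σ/√n = 29/√58 = 3.8079
Margin of error = 1.645 × 3.8079 = 6.2640
CI: x̄ ± margin = 47 ± 6.2640
CI: (40.7360, 53.2640)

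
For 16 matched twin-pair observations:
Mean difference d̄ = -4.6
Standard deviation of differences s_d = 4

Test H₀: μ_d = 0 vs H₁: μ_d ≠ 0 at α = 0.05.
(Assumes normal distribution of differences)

df = n - 1 = 15
SE = s_d/√n = 4/√16 = 1.0000
t = d̄/SE = -4.6/1.0000 = -4.6000
Critical value: t_{0.025,15} = ±2.131
p-value ≈ 0.0003
Decision: reject H₀

Answer: t = -4.6000, reject H₀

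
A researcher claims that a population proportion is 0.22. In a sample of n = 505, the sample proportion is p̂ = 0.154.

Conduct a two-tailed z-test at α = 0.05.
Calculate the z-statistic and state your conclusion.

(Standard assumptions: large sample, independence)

H₀: p = 0.22, H₁: p ≠ 0.22
Standard error: SE = √(p₀(1-p₀)/n) = √(0.22×0.78/505) = 0.018434
z-statistic: z = (p̂ - p₀)/SE = (0.154 - 0.22)/0.018434 = -3.5803
Critical value: z_0.025 = ±1.960
p-value = 0.0003
Decision: reject H₀ at α = 0.05

Answer: z = -3.5803, reject H₀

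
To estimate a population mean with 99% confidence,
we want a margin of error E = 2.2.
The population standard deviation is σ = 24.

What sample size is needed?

Answer: n = 790

Derivation:
z_0.005 = 2.576
n = (z×σ/E)² = (2.576×24/2.2)²
n = 789.7122
Round up: n = 790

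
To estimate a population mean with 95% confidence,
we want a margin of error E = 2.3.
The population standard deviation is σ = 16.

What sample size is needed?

Answer: n = 186

Derivation:
z_0.025 = 1.960
n = (z×σ/E)² = (1.960×16/2.3)²
n = 185.9073
Round up: n = 186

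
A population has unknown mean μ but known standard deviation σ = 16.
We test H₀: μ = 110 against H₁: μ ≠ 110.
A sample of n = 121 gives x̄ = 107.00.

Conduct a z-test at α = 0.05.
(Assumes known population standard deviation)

Standard error: SE = σ/√n = 16/√121 = 1.4545
z-statistic: z = (x̄ - μ₀)/SE = (107.00 - 110)/1.4545 = -2.0626
Critical value: ±1.960
p-value = 0.0392
Decision: reject H₀

Answer: z = -2.0626, reject H₀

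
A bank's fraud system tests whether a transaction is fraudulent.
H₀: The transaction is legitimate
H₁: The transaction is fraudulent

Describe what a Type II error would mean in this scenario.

Type I error (α): Rejecting H₀ when H₀ is true
Type II error (β): Failing to reject H₀ when H₁ is true

Answer: Allowing a fraudulent transaction to go through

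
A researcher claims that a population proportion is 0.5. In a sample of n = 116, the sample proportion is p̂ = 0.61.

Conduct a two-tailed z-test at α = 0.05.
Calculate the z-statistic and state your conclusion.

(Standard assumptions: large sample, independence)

Answer: z = 2.3695, reject H₀

Derivation:
H₀: p = 0.5, H₁: p ≠ 0.5
Standard error: SE = √(p₀(1-p₀)/n) = √(0.5×0.5/116) = 0.046424
z-statistic: z = (p̂ - p₀)/SE = (0.61 - 0.5)/0.046424 = 2.3695
Critical value: z_0.025 = ±1.960
p-value = 0.0178
Decision: reject H₀ at α = 0.05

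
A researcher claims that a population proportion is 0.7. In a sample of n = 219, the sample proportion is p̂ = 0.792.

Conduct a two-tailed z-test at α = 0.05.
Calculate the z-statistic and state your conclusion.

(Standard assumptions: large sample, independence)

H₀: p = 0.7, H₁: p ≠ 0.7
Standard error: SE = √(p₀(1-p₀)/n) = √(0.7×0.3/219) = 0.030966
z-statistic: z = (p̂ - p₀)/SE = (0.792 - 0.7)/0.030966 = 2.9710
Critical value: z_0.025 = ±1.960
p-value = 0.0030
Decision: reject H₀ at α = 0.05

Answer: z = 2.9710, reject H₀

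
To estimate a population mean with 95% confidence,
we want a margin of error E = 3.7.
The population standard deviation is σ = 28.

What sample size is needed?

Answer: n = 221

Derivation:
z_0.025 = 1.960
n = (z×σ/E)² = (1.960×28/3.7)²
n = 220.0011
Round up: n = 221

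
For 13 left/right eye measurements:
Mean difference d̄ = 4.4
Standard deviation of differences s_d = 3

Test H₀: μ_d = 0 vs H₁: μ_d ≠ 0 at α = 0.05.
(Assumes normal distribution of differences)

df = n - 1 = 12
SE = s_d/√n = 3/√13 = 0.8321
t = d̄/SE = 4.4/0.8321 = 5.2878
Critical value: t_{0.025,12} = ±2.179
p-value ≈ 0.0002
Decision: reject H₀

Answer: t = 5.2878, reject H₀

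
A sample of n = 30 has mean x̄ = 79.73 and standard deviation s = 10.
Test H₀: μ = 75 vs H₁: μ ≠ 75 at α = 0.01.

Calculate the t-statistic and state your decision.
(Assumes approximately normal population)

df = n - 1 = 29
SE = s/√n = 10/√30 = 1.8257
t = (x̄ - μ₀)/SE = (79.73 - 75)/1.8257 = 2.5908
Critical value: t_{0.005,29} = ±2.756
p-value ≈ 0.0148
Decision: fail to reject H₀

Answer: t = 2.5908, fail to reject H₀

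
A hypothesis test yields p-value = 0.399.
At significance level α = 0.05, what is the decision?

Compare p-value to α:
0.399 ≥ 0.05
Decision: fail to reject H₀

Answer: fail to reject H₀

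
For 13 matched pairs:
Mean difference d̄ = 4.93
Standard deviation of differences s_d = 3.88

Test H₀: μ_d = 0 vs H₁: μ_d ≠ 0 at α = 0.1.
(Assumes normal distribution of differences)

df = n - 1 = 12
SE = s_d/√n = 3.88/√13 = 1.0761
t = d̄/SE = 4.93/1.0761 = 4.5814
Critical value: t_{0.05,12} = ±1.782
p-value ≈ 0.0006
Decision: reject H₀

Answer: t = 4.5814, reject H₀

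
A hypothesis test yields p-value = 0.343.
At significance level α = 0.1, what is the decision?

Compare p-value to α:
0.343 ≥ 0.1
Decision: fail to reject H₀

Answer: fail to reject H₀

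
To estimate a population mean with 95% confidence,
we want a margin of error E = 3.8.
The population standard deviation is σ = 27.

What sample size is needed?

z_0.025 = 1.960
n = (z×σ/E)² = (1.960×27/3.8)²
n = 193.9423
Round up: n = 194

Answer: n = 194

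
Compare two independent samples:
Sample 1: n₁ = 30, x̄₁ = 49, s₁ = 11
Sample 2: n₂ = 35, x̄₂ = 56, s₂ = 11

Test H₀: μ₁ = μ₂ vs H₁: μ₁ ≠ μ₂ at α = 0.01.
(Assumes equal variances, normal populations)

Answer: t = -2.5576, fail to reject H₀

Derivation:
Pooled variance: s²_p = [29×11² + 34×11²]/(63) = 121.0000
s_p = 11.0000
SE = s_p×√(1/n₁ + 1/n₂) = 11.0000×√(1/30 + 1/35) = 2.7369
t = (x̄₁ - x̄₂)/SE = (49 - 56)/2.7369 = -2.5576
df = 63, t-critical = ±2.656
Decision: fail to reject H₀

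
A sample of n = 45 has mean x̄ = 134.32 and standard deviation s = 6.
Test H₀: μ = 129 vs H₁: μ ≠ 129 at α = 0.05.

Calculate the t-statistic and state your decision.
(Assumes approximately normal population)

df = n - 1 = 44
SE = s/√n = 6/√45 = 0.8944
t = (x̄ - μ₀)/SE = (134.32 - 129)/0.8944 = 5.9481
Critical value: t_{0.025,44} = ±2.015
p-value < 0.0001
Decision: reject H₀

Answer: t = 5.9481, reject H₀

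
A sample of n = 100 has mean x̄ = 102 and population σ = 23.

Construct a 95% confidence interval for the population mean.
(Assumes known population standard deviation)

Confidence level: 95%, α = 0.05
z_0.025 = 1.960
SE = σ/√n = 23/√100 = 2.3000
Margin of error = 1.960 × 2.3000 = 4.5080
CI: x̄ ± margin = 102 ± 4.5080
CI: (97.4920, 106.5080)

Answer: (97.4920, 106.5080)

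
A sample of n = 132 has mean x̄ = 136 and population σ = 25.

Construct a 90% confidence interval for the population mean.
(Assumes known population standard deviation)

Answer: (132.4205, 139.5795)

Derivation:
Confidence level: 90%, α = 0.1
z_0.05 = 1.645
SE = σ/√n = 25/√132 = 2.1760
Margin of error = 1.645 × 2.1760 = 3.5795
CI: x̄ ± margin = 136 ± 3.5795
CI: (132.4205, 139.5795)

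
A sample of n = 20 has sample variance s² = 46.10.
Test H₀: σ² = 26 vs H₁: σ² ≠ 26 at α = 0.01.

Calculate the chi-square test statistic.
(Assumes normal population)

df = n - 1 = 19
χ² = (n-1)s²/σ₀² = 19×46.10/26 = 33.6885
Critical values: χ²_{0.995,19} = 6.844, χ²_{0.005,19} = 38.582
Rejection region: χ² < 6.844 or χ² > 38.582
Decision: fail to reject H₀

Answer: χ² = 33.6885, fail to reject H₀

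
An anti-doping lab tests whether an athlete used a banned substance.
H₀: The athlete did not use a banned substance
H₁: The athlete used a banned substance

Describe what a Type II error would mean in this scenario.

Answer: Failing to detect doping in an athlete who used a banned substance

Derivation:
A Type I error (probability α) occurs when we reject a true H₀.
A Type II error (probability β) occurs when we fail to reject a false H₀.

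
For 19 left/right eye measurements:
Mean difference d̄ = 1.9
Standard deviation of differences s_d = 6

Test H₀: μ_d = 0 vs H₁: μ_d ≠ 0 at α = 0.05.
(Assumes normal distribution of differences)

df = n - 1 = 18
SE = s_d/√n = 6/√19 = 1.3765
t = d̄/SE = 1.9/1.3765 = 1.3803
Critical value: t_{0.025,18} = ±2.101
p-value ≈ 0.1844
Decision: fail to reject H₀

Answer: t = 1.3803, fail to reject H₀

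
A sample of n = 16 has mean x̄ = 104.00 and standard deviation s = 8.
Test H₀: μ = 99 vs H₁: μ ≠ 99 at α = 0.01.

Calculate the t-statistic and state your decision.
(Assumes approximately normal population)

Answer: t = 2.5000, fail to reject H₀

Derivation:
df = n - 1 = 15
SE = s/√n = 8/√16 = 2.0000
t = (x̄ - μ₀)/SE = (104.00 - 99)/2.0000 = 2.5000
Critical value: t_{0.005,15} = ±2.947
p-value ≈ 0.0245
Decision: fail to reject H₀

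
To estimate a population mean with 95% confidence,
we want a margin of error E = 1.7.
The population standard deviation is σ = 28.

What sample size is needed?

Answer: n = 1043

Derivation:
z_0.025 = 1.960
n = (z×σ/E)² = (1.960×28/1.7)²
n = 1042.1503
Round up: n = 1043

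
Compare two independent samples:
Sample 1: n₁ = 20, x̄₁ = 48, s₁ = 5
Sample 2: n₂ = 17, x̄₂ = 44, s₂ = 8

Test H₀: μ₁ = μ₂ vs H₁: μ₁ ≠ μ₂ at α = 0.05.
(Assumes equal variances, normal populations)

Pooled variance: s²_p = [19×5² + 16×8²]/(35) = 42.8286
s_p = 6.5444
SE = s_p×√(1/n₁ + 1/n₂) = 6.5444×√(1/20 + 1/17) = 2.1589
t = (x̄₁ - x̄₂)/SE = (48 - 44)/2.1589 = 1.8528
df = 35, t-critical = ±2.030
Decision: fail to reject H₀

Answer: t = 1.8528, fail to reject H₀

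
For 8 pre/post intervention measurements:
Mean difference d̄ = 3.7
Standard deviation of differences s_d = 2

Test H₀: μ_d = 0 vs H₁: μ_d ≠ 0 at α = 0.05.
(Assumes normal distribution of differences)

Answer: t = 5.2326, reject H₀

Derivation:
df = n - 1 = 7
SE = s_d/√n = 2/√8 = 0.7071
t = d̄/SE = 3.7/0.7071 = 5.2326
Critical value: t_{0.025,7} = ±2.365
p-value ≈ 0.0012
Decision: reject H₀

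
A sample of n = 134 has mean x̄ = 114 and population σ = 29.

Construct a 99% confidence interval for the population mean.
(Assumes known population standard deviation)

Confidence level: 99%, α = 0.01
z_0.005 = 2.576
SE = σ/√n = 29/√134 = 2.5052
Margin of error = 2.576 × 2.5052 = 6.4534
CI: x̄ ± margin = 114 ± 6.4534
CI: (107.5466, 120.4534)

Answer: (107.5466, 120.4534)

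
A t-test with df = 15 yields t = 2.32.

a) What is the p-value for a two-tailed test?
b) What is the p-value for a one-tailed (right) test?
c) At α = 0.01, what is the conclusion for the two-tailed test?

Using t-distribution with df = 15:
a) Two-tailed: p = 2×P(T > 2.32) = 0.0348
b) One-tailed: p = P(T > 2.32) = 0.0174
c) 0.0348 ≥ 0.01, fail to reject H₀

Answer: a) 0.0348, b) 0.0174, c) fail to reject H₀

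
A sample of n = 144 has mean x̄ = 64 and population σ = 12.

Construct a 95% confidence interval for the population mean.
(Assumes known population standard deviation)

Confidence level: 95%, α = 0.05
z_0.025 = 1.960
SE = σ/√n = 12/√144 = 1.0000
Margin of error = 1.960 × 1.0000 = 1.9600
CI: x̄ ± margin = 64 ± 1.9600
CI: (62.0400, 65.9600)

Answer: (62.0400, 65.9600)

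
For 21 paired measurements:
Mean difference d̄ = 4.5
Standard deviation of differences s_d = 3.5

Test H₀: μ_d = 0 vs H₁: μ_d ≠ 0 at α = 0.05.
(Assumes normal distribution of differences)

df = n - 1 = 20
SE = s_d/√n = 3.5/√21 = 0.7638
t = d̄/SE = 4.5/0.7638 = 5.8916
Critical value: t_{0.025,20} = ±2.086
p-value < 0.0001
Decision: reject H₀

Answer: t = 5.8916, reject H₀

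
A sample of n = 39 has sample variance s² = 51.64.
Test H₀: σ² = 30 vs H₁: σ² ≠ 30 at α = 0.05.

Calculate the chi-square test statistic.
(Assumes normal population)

df = n - 1 = 38
χ² = (n-1)s²/σ₀² = 38×51.64/30 = 65.4107
Critical values: χ²_{0.975,38} = 22.878, χ²_{0.025,38} = 56.896
Rejection region: χ² < 22.878 or χ² > 56.896
Decision: reject H₀

Answer: χ² = 65.4107, reject H₀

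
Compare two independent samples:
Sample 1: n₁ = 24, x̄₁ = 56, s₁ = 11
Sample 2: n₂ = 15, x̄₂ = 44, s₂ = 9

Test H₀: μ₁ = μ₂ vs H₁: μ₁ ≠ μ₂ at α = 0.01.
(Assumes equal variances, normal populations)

Pooled variance: s²_p = [23×11² + 14×9²]/(37) = 105.8649
s_p = 10.2891
SE = s_p×√(1/n₁ + 1/n₂) = 10.2891×√(1/24 + 1/15) = 3.3866
t = (x̄₁ - x̄₂)/SE = (56 - 44)/3.3866 = 3.5434
df = 37, t-critical = ±2.715
Decision: reject H₀

Answer: t = 3.5434, reject H₀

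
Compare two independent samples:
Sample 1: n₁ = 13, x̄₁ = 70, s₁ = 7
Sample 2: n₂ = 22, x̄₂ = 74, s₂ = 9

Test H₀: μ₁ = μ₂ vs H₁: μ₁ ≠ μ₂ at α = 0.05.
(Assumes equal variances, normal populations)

Answer: t = -1.3729, fail to reject H₀

Derivation:
Pooled variance: s²_p = [12×7² + 21×9²]/(33) = 69.3636
s_p = 8.3285
SE = s_p×√(1/n₁ + 1/n₂) = 8.3285×√(1/13 + 1/22) = 2.9135
t = (x̄₁ - x̄₂)/SE = (70 - 74)/2.9135 = -1.3729
df = 33, t-critical = ±2.035
Decision: fail to reject H₀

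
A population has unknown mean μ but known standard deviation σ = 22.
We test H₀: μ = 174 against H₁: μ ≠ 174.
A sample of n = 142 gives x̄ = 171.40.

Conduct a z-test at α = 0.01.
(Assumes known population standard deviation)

Answer: z = -1.4083, fail to reject H₀

Derivation:
Standard error: SE = σ/√n = 22/√142 = 1.8462
z-statistic: z = (x̄ - μ₀)/SE = (171.40 - 174)/1.8462 = -1.4083
Critical value: ±2.576
p-value = 0.1590
Decision: fail to reject H₀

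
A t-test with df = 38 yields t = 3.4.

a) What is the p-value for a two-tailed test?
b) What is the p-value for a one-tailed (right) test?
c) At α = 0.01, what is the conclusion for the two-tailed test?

Using t-distribution with df = 38:
a) Two-tailed: p = 2×P(T > 3.4) = 0.0016
b) One-tailed: p = P(T > 3.4) = 0.0008
c) 0.0016 < 0.01, reject H₀

Answer: a) 0.0016, b) 0.0008, c) reject H₀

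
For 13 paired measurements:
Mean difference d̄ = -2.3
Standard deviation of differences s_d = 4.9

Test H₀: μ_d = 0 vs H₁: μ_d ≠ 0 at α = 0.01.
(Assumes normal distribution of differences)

df = n - 1 = 12
SE = s_d/√n = 4.9/√13 = 1.3590
t = d̄/SE = -2.3/1.3590 = -1.6924
Critical value: t_{0.005,12} = ±3.055
p-value ≈ 0.1163
Decision: fail to reject H₀

Answer: t = -1.6924, fail to reject H₀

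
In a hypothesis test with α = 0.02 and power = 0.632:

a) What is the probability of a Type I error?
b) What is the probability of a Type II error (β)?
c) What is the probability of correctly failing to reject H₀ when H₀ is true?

Answer: a) 0.02, b) 0.368, c) 0.98

Derivation:
a) Type I error probability = α = 0.02
b) Power = P(reject H₀ | H₁ true) = 1 - β = 0.632, so Type II error probability = β = 1 - Power = 0.368
c) P(fail to reject H₀ | H₀ true) = 1 - α = 0.98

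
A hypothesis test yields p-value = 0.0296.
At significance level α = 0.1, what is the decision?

Answer: reject H₀

Derivation:
Compare p-value to α:
0.0296 < 0.1
Decision: reject H₀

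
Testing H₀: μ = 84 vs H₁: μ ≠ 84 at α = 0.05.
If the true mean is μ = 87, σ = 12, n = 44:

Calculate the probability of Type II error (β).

Answer: β ≈ 0.6184

Derivation:
SE = σ/√n = 12/√44 = 1.8091
Critical values: μ₀ ± z_0.025×SE = 84 ± 1.960×1.8091
Acceptance region: (80.4542, 87.5458)
Under H₁ (μ = 87): z_high = (87.5458 - 87)/1.8091 = 0.3017, z_low = (80.4542 - 87)/1.8091 = -3.6183
β = P(not reject | H₁) = Φ(0.3017) - Φ(-3.6183) ≈ 0.6184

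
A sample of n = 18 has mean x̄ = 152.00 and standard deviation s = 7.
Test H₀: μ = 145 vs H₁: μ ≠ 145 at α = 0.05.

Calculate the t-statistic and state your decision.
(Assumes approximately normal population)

Answer: t = 4.2427, reject H₀

Derivation:
df = n - 1 = 17
SE = s/√n = 7/√18 = 1.6499
t = (x̄ - μ₀)/SE = (152.00 - 145)/1.6499 = 4.2427
Critical value: t_{0.025,17} = ±2.110
p-value ≈ 0.0005
Decision: reject H₀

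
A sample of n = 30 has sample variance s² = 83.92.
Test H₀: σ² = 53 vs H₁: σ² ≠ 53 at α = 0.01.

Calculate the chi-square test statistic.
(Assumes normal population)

Answer: χ² = 45.9185, fail to reject H₀

Derivation:
df = n - 1 = 29
χ² = (n-1)s²/σ₀² = 29×83.92/53 = 45.9185
Critical values: χ²_{0.995,29} = 13.121, χ²_{0.005,29} = 52.336
Rejection region: χ² < 13.121 or χ² > 52.336
Decision: fail to reject H₀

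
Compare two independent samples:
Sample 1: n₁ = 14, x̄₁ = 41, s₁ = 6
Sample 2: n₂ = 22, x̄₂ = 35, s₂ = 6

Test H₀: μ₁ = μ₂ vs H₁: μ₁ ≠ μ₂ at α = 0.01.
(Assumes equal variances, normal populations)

Answer: t = 2.9250, reject H₀

Derivation:
Pooled variance: s²_p = [13×6² + 21×6²]/(34) = 36.0000
s_p = 6.0000
SE = s_p×√(1/n₁ + 1/n₂) = 6.0000×√(1/14 + 1/22) = 2.0513
t = (x̄₁ - x̄₂)/SE = (41 - 35)/2.0513 = 2.9250
df = 34, t-critical = ±2.728
Decision: reject H₀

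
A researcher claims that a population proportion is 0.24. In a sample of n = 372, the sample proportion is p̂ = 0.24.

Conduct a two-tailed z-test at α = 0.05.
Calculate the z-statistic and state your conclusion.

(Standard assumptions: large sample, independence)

H₀: p = 0.24, H₁: p ≠ 0.24
Standard error: SE = √(p₀(1-p₀)/n) = √(0.24×0.76/372) = 0.022143
z-statistic: z = (p̂ - p₀)/SE = (0.24 - 0.24)/0.022143 = 0.0000
Critical value: z_0.025 = ±1.960
p-value = 1.0000
Decision: fail to reject H₀ at α = 0.05

Answer: z = 0.0000, fail to reject H₀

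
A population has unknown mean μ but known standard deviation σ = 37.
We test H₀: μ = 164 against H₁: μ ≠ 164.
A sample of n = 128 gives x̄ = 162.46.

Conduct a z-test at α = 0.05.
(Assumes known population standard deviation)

Standard error: SE = σ/√n = 37/√128 = 3.2704
z-statistic: z = (x̄ - μ₀)/SE = (162.46 - 164)/3.2704 = -0.4709
Critical value: ±1.960
p-value = 0.6377
Decision: fail to reject H₀

Answer: z = -0.4709, fail to reject H₀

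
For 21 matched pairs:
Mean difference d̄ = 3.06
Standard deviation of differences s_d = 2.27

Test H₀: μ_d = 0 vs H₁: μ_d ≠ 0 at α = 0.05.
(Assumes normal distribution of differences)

df = n - 1 = 20
SE = s_d/√n = 2.27/√21 = 0.4954
t = d̄/SE = 3.06/0.4954 = 6.1768
Critical value: t_{0.025,20} = ±2.086
p-value < 0.0001
Decision: reject H₀

Answer: t = 6.1768, reject H₀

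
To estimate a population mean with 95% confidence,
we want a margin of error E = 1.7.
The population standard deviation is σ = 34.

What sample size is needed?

Answer: n = 1537

Derivation:
z_0.025 = 1.960
n = (z×σ/E)² = (1.960×34/1.7)²
n = 1536.6400
Round up: n = 1537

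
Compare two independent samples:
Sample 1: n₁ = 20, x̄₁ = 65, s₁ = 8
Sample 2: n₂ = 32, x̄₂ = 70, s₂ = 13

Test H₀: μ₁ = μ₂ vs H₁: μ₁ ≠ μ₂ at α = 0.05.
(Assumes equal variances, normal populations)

Pooled variance: s²_p = [19×8² + 31×13²]/(50) = 129.1000
s_p = 11.3622
SE = s_p×√(1/n₁ + 1/n₂) = 11.3622×√(1/20 + 1/32) = 3.2387
t = (x̄₁ - x̄₂)/SE = (65 - 70)/3.2387 = -1.5438
df = 50, t-critical = ±2.009
Decision: fail to reject H₀

Answer: t = -1.5438, fail to reject H₀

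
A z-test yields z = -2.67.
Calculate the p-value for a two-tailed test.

Answer: p-value ≈ 0.0076

Derivation:
For z = -2.67:
p = 2×P(Z > |-2.67|) = 2×(1 - Φ(2.67)) = 0.0076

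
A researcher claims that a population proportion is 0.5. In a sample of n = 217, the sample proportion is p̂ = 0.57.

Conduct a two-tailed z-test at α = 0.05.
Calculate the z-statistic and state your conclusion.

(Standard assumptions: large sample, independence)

Answer: z = 2.0623, reject H₀

Derivation:
H₀: p = 0.5, H₁: p ≠ 0.5
Standard error: SE = √(p₀(1-p₀)/n) = √(0.5×0.5/217) = 0.033942
z-statistic: z = (p̂ - p₀)/SE = (0.57 - 0.5)/0.033942 = 2.0623
Critical value: z_0.025 = ±1.960
p-value = 0.0392
Decision: reject H₀ at α = 0.05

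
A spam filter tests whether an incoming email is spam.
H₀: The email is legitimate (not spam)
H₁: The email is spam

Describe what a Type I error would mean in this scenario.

Type I error: rejecting H₀ when it is actually true (false positive).
Type II error: failing to reject H₀ when H₁ is actually true (false negative).

Answer: Marking a legitimate email as spam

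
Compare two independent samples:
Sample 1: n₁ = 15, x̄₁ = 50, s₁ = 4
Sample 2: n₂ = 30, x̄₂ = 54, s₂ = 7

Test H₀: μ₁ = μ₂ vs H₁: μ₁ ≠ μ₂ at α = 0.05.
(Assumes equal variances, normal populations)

Pooled variance: s²_p = [14×4² + 29×7²]/(43) = 38.2558
s_p = 6.1851
SE = s_p×√(1/n₁ + 1/n₂) = 6.1851×√(1/15 + 1/30) = 1.9559
t = (x̄₁ - x̄₂)/SE = (50 - 54)/1.9559 = -2.0451
df = 43, t-critical = ±2.017
Decision: reject H₀

Answer: t = -2.0451, reject H₀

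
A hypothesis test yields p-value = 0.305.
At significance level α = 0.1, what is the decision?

Compare p-value to α:
0.305 ≥ 0.1
Decision: fail to reject H₀

Answer: fail to reject H₀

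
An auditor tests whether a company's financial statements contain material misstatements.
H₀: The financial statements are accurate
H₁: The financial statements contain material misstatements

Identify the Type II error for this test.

Type I error (α): Rejecting H₀ when H₀ is true
Type II error (β): Failing to reject H₀ when H₁ is true

Answer: Failing to detect material misstatements that are actually present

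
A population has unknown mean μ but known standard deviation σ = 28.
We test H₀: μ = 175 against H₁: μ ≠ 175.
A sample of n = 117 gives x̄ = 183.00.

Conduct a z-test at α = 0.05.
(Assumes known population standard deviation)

Standard error: SE = σ/√n = 28/√117 = 2.5886
z-statistic: z = (x̄ - μ₀)/SE = (183.00 - 175)/2.5886 = 3.0905
Critical value: ±1.960
p-value = 0.0020
Decision: reject H₀

Answer: z = 3.0905, reject H₀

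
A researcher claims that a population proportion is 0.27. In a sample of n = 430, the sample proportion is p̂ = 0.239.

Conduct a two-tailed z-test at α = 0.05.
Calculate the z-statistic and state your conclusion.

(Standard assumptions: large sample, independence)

Answer: z = -1.4479, fail to reject H₀

Derivation:
H₀: p = 0.27, H₁: p ≠ 0.27
Standard error: SE = √(p₀(1-p₀)/n) = √(0.27×0.73/430) = 0.021410
z-statistic: z = (p̂ - p₀)/SE = (0.239 - 0.27)/0.021410 = -1.4479
Critical value: z_0.025 = ±1.960
p-value = 0.1476
Decision: fail to reject H₀ at α = 0.05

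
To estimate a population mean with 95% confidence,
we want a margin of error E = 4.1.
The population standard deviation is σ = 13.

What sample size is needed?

Answer: n = 39

Derivation:
z_0.025 = 1.960
n = (z×σ/E)² = (1.960×13/4.1)²
n = 38.6217
Round up: n = 39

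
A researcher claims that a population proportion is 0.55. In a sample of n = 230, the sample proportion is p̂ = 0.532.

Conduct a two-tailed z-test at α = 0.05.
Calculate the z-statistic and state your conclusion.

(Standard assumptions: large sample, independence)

H₀: p = 0.55, H₁: p ≠ 0.55
Standard error: SE = √(p₀(1-p₀)/n) = √(0.55×0.45/230) = 0.032804
z-statistic: z = (p̂ - p₀)/SE = (0.532 - 0.55)/0.032804 = -0.5487
Critical value: z_0.025 = ±1.960
p-value = 0.5832
Decision: fail to reject H₀ at α = 0.05

Answer: z = -0.5487, fail to reject H₀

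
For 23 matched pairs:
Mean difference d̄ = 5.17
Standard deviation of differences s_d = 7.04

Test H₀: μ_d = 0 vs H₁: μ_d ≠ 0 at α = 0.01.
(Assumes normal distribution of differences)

df = n - 1 = 22
SE = s_d/√n = 7.04/√23 = 1.4679
t = d̄/SE = 5.17/1.4679 = 3.5220
Critical value: t_{0.005,22} = ±2.819
p-value ≈ 0.0019
Decision: reject H₀

Answer: t = 3.5220, reject H₀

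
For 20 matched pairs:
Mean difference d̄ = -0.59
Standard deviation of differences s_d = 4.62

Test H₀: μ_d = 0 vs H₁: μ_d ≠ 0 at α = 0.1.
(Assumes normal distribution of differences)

df = n - 1 = 19
SE = s_d/√n = 4.62/√20 = 1.0331
t = d̄/SE = -0.59/1.0331 = -0.5711
Critical value: t_{0.05,19} = ±1.729
p-value ≈ 0.5746
Decision: fail to reject H₀

Answer: t = -0.5711, fail to reject H₀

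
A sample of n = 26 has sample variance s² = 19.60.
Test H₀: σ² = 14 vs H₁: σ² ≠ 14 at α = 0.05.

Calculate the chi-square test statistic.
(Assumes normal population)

df = n - 1 = 25
χ² = (n-1)s²/σ₀² = 25×19.60/14 = 35.0000
Critical values: χ²_{0.975,25} = 13.120, χ²_{0.025,25} = 40.646
Rejection region: χ² < 13.120 or χ² > 40.646
Decision: fail to reject H₀

Answer: χ² = 35.0000, fail to reject H₀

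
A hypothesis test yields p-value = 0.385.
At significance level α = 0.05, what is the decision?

Compare p-value to α:
0.385 ≥ 0.05
Decision: fail to reject H₀

Answer: fail to reject H₀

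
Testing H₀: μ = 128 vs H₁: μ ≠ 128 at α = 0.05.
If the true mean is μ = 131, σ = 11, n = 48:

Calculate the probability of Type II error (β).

Answer: β ≈ 0.5280

Derivation:
SE = σ/√n = 11/√48 = 1.5877
Critical values: μ₀ ± z_0.025×SE = 128 ± 1.960×1.5877
Acceptance region: (124.8881, 131.1119)
Under H₁ (μ = 131): z_high = (131.1119 - 131)/1.5877 = 0.0705, z_low = (124.8881 - 131)/1.5877 = -3.8495
β = P(not reject | H₁) = Φ(0.0705) - Φ(-3.8495) ≈ 0.5280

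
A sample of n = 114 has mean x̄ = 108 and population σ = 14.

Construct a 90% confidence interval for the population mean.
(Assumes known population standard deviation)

Confidence level: 90%, α = 0.1
z_0.05 = 1.645
SE = σ/√n = 14/√114 = 1.3112
Margin of error = 1.645 × 1.3112 = 2.1569
CI: x̄ ± margin = 108 ± 2.1569
CI: (105.8431, 110.1569)

Answer: (105.8431, 110.1569)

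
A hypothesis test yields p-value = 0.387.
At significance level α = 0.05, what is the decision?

Answer: fail to reject H₀

Derivation:
Compare p-value to α:
0.387 ≥ 0.05
Decision: fail to reject H₀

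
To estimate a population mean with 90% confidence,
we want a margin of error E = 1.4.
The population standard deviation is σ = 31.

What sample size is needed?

Answer: n = 1327

Derivation:
z_0.05 = 1.645
n = (z×σ/E)² = (1.645×31/1.4)²
n = 1326.7806
Round up: n = 1327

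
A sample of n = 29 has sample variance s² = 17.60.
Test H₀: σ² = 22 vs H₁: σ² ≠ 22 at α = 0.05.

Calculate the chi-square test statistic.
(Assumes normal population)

df = n - 1 = 28
χ² = (n-1)s²/σ₀² = 28×17.60/22 = 22.4000
Critical values: χ²_{0.975,28} = 15.308, χ²_{0.025,28} = 44.461
Rejection region: χ² < 15.308 or χ² > 44.461
Decision: fail to reject H₀

Answer: χ² = 22.4000, fail to reject H₀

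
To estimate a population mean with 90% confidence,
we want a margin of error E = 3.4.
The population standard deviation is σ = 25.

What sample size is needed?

Answer: n = 147

Derivation:
z_0.05 = 1.645
n = (z×σ/E)² = (1.645×25/3.4)²
n = 146.3033
Round up: n = 147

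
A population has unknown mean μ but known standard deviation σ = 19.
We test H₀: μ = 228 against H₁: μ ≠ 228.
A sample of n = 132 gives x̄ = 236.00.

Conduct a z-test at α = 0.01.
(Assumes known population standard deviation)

Answer: z = 4.8376, reject H₀

Derivation:
Standard error: SE = σ/√n = 19/√132 = 1.6537
z-statistic: z = (x̄ - μ₀)/SE = (236.00 - 228)/1.6537 = 4.8376
Critical value: ±2.576
p-value < 0.0001
Decision: reject H₀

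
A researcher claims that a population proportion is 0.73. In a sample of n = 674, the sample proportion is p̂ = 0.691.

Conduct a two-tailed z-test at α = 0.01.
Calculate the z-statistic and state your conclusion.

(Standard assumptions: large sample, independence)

H₀: p = 0.73, H₁: p ≠ 0.73
Standard error: SE = √(p₀(1-p₀)/n) = √(0.73×0.27/674) = 0.017101
z-statistic: z = (p̂ - p₀)/SE = (0.691 - 0.73)/0.017101 = -2.2806
Critical value: z_0.005 = ±2.576
p-value = 0.0226
Decision: fail to reject H₀ at α = 0.01

Answer: z = -2.2806, fail to reject H₀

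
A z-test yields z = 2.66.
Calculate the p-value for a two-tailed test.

For z = 2.66:
p = 2×P(Z > |2.66|) = 2×(1 - Φ(2.66)) = 0.0078

Answer: p-value ≈ 0.0078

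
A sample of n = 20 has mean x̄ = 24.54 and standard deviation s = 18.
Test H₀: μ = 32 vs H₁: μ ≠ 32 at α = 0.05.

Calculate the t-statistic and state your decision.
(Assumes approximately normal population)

df = n - 1 = 19
SE = s/√n = 18/√20 = 4.0249
t = (x̄ - μ₀)/SE = (24.54 - 32)/4.0249 = -1.8535
Critical value: t_{0.025,19} = ±2.093
p-value ≈ 0.0794
Decision: fail to reject H₀

Answer: t = -1.8535, fail to reject H₀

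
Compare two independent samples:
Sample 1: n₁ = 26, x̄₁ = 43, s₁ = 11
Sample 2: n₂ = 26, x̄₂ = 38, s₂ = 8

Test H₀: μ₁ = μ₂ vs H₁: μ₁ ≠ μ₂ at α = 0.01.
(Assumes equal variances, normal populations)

Answer: t = 1.8744, fail to reject H₀

Derivation:
Pooled variance: s²_p = [25×11² + 25×8²]/(50) = 92.5000
s_p = 9.6177
SE = s_p×√(1/n₁ + 1/n₂) = 9.6177×√(1/26 + 1/26) = 2.6675
t = (x̄₁ - x̄₂)/SE = (43 - 38)/2.6675 = 1.8744
df = 50, t-critical = ±2.678
Decision: fail to reject H₀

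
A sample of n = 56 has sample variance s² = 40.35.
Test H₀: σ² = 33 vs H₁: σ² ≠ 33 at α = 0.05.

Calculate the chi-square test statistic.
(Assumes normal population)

Answer: χ² = 67.2500, fail to reject H₀

Derivation:
df = n - 1 = 55
χ² = (n-1)s²/σ₀² = 55×40.35/33 = 67.2500
Critical values: χ²_{0.975,55} = 36.398, χ²_{0.025,55} = 77.380
Rejection region: χ² < 36.398 or χ² > 77.380
Decision: fail to reject H₀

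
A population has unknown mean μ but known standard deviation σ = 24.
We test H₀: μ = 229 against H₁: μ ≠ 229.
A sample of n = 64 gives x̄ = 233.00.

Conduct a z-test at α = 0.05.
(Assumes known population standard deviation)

Answer: z = 1.3333, fail to reject H₀

Derivation:
Standard error: SE = σ/√n = 24/√64 = 3.0000
z-statistic: z = (x̄ - μ₀)/SE = (233.00 - 229)/3.0000 = 1.3333
Critical value: ±1.960
p-value = 0.1824
Decision: fail to reject H₀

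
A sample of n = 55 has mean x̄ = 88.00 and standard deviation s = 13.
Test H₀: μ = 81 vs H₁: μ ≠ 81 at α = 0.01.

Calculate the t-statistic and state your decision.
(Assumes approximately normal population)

df = n - 1 = 54
SE = s/√n = 13/√55 = 1.7529
t = (x̄ - μ₀)/SE = (88.00 - 81)/1.7529 = 3.9934
Critical value: t_{0.005,54} = ±2.670
p-value ≈ 0.0002
Decision: reject H₀

Answer: t = 3.9934, reject H₀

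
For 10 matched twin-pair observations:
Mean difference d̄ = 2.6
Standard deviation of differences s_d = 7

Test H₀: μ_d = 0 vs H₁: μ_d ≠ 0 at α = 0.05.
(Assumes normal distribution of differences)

Answer: t = 1.1746, fail to reject H₀

Derivation:
df = n - 1 = 9
SE = s_d/√n = 7/√10 = 2.2136
t = d̄/SE = 2.6/2.2136 = 1.1746
Critical value: t_{0.025,9} = ±2.262
p-value ≈ 0.2703
Decision: fail to reject H₀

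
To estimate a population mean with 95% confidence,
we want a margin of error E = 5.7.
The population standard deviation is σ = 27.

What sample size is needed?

Answer: n = 87

Derivation:
z_0.025 = 1.960
n = (z×σ/E)² = (1.960×27/5.7)²
n = 86.1966
Round up: n = 87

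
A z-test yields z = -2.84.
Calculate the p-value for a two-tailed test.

Answer: p-value ≈ 0.0045

Derivation:
For z = -2.84:
p = 2×P(Z > |-2.84|) = 2×(1 - Φ(2.84)) = 0.0045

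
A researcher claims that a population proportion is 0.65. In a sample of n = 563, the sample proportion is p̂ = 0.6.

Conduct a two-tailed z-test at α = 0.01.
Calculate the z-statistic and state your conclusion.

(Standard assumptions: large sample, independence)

Answer: z = -2.4873, fail to reject H₀

Derivation:
H₀: p = 0.65, H₁: p ≠ 0.65
Standard error: SE = √(p₀(1-p₀)/n) = √(0.65×0.35/563) = 0.020102
z-statistic: z = (p̂ - p₀)/SE = (0.6 - 0.65)/0.020102 = -2.4873
Critical value: z_0.005 = ±2.576
p-value = 0.0129
Decision: fail to reject H₀ at α = 0.01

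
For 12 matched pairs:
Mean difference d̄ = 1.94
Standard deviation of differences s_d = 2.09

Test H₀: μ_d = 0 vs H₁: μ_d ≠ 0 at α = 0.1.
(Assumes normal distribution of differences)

Answer: t = 3.2156, reject H₀

Derivation:
df = n - 1 = 11
SE = s_d/√n = 2.09/√12 = 0.6033
t = d̄/SE = 1.94/0.6033 = 3.2156
Critical value: t_{0.05,11} = ±1.796
p-value ≈ 0.0082
Decision: reject H₀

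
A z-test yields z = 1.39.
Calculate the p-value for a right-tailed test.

Answer: p-value ≈ 0.0823

Derivation:
For z = 1.39:
p = P(Z > 1.39) = 1 - Φ(1.39) = 0.0823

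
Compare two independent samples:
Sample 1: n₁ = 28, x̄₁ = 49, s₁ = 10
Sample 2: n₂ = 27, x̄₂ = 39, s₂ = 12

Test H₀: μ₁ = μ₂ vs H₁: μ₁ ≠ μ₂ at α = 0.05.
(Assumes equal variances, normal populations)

Answer: t = 3.3624, reject H₀

Derivation:
Pooled variance: s²_p = [27×10² + 26×12²]/(53) = 121.5849
s_p = 11.0266
SE = s_p×√(1/n₁ + 1/n₂) = 11.0266×√(1/28 + 1/27) = 2.9741
t = (x̄₁ - x̄₂)/SE = (49 - 39)/2.9741 = 3.3624
df = 53, t-critical = ±2.006
Decision: reject H₀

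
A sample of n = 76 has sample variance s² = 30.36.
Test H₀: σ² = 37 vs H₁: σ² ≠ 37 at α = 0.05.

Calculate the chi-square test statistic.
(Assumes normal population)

df = n - 1 = 75
χ² = (n-1)s²/σ₀² = 75×30.36/37 = 61.5405
Critical values: χ²_{0.975,75} = 52.942, χ²_{0.025,75} = 100.839
Rejection region: χ² < 52.942 or χ² > 100.839
Decision: fail to reject H₀

Answer: χ² = 61.5405, fail to reject H₀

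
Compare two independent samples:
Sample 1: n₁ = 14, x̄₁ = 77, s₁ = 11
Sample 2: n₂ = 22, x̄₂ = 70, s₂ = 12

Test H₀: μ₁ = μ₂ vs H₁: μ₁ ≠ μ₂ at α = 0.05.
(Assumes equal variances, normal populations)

Pooled variance: s²_p = [13×11² + 21×12²]/(34) = 135.2059
s_p = 11.6278
SE = s_p×√(1/n₁ + 1/n₂) = 11.6278×√(1/14 + 1/22) = 3.9753
t = (x̄₁ - x̄₂)/SE = (77 - 70)/3.9753 = 1.7609
df = 34, t-critical = ±2.032
Decision: fail to reject H₀

Answer: t = 1.7609, fail to reject H₀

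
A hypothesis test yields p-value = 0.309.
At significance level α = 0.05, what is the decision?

Answer: fail to reject H₀

Derivation:
Compare p-value to α:
0.309 ≥ 0.05
Decision: fail to reject H₀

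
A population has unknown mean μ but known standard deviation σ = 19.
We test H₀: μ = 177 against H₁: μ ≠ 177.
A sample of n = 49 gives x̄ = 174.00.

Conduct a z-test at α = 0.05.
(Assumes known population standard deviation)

Standard error: SE = σ/√n = 19/√49 = 2.7143
z-statistic: z = (x̄ - μ₀)/SE = (174.00 - 177)/2.7143 = -1.1053
Critical value: ±1.960
p-value = 0.2690
Decision: fail to reject H₀

Answer: z = -1.1053, fail to reject H₀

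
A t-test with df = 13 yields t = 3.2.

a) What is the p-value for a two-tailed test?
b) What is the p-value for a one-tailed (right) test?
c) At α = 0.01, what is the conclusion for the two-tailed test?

Using t-distribution with df = 13:
a) Two-tailed: p = 2×P(T > 3.2) = 0.0070
b) One-tailed: p = P(T > 3.2) = 0.0035
c) 0.0070 < 0.01, reject H₀

Answer: a) 0.0070, b) 0.0035, c) reject H₀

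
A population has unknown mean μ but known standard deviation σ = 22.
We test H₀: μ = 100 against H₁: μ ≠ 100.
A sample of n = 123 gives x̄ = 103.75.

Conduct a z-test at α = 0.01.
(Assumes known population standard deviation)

Standard error: SE = σ/√n = 22/√123 = 1.9837
z-statistic: z = (x̄ - μ₀)/SE = (103.75 - 100)/1.9837 = 1.8904
Critical value: ±2.576
p-value = 0.0587
Decision: fail to reject H₀

Answer: z = 1.8904, fail to reject H₀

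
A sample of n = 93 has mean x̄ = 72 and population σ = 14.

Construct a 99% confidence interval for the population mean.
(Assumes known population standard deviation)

Confidence level: 99%, α = 0.01
z_0.005 = 2.576
SE = σ/√n = 14/√93 = 1.4517
Margin of error = 2.576 × 1.4517 = 3.7396
CI: x̄ ± margin = 72 ± 3.7396
CI: (68.2604, 75.7396)

Answer: (68.2604, 75.7396)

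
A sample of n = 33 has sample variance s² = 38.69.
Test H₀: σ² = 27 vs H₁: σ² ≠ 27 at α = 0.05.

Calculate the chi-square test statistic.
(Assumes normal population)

df = n - 1 = 32
χ² = (n-1)s²/σ₀² = 32×38.69/27 = 45.8548
Critical values: χ²_{0.975,32} = 18.291, χ²_{0.025,32} = 49.480
Rejection region: χ² < 18.291 or χ² > 49.480
Decision: fail to reject H₀

Answer: χ² = 45.8548, fail to reject H₀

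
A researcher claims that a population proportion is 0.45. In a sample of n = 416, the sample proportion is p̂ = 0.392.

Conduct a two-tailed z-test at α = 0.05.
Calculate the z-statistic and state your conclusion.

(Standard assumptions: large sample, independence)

Answer: z = -2.3778, reject H₀

Derivation:
H₀: p = 0.45, H₁: p ≠ 0.45
Standard error: SE = √(p₀(1-p₀)/n) = √(0.45×0.55/416) = 0.024392
z-statistic: z = (p̂ - p₀)/SE = (0.392 - 0.45)/0.024392 = -2.3778
Critical value: z_0.025 = ±1.960
p-value = 0.0174
Decision: reject H₀ at α = 0.05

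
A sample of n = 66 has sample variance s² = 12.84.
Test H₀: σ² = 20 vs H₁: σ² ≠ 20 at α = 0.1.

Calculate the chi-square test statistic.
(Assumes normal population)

df = n - 1 = 65
χ² = (n-1)s²/σ₀² = 65×12.84/20 = 41.7300
Critical values: χ²_{0.95,65} = 47.450, χ²_{0.05,65} = 84.821
Rejection region: χ² < 47.450 or χ² > 84.821
Decision: reject H₀

Answer: χ² = 41.7300, reject H₀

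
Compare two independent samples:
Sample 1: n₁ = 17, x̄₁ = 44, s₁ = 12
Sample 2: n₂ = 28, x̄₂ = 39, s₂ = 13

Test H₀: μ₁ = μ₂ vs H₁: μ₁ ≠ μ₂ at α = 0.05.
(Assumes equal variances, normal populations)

Pooled variance: s²_p = [16×12² + 27×13²]/(43) = 159.6977
s_p = 12.6372
SE = s_p×√(1/n₁ + 1/n₂) = 12.6372×√(1/17 + 1/28) = 3.8856
t = (x̄₁ - x̄₂)/SE = (44 - 39)/3.8856 = 1.2868
df = 43, t-critical = ±2.017
Decision: fail to reject H₀

Answer: t = 1.2868, fail to reject H₀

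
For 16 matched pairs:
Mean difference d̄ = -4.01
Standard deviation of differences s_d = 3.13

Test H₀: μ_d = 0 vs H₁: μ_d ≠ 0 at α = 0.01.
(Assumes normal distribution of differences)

df = n - 1 = 15
SE = s_d/√n = 3.13/√16 = 0.7825
t = d̄/SE = -4.01/0.7825 = -5.1246
Critical value: t_{0.005,15} = ±2.947
p-value ≈ 0.0001
Decision: reject H₀

Answer: t = -5.1246, reject H₀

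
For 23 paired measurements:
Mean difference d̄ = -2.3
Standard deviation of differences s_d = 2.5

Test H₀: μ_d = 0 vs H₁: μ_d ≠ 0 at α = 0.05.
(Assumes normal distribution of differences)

df = n - 1 = 22
SE = s_d/√n = 2.5/√23 = 0.5213
t = d̄/SE = -2.3/0.5213 = -4.4120
Critical value: t_{0.025,22} = ±2.074
p-value ≈ 0.0002
Decision: reject H₀

Answer: t = -4.4120, reject H₀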